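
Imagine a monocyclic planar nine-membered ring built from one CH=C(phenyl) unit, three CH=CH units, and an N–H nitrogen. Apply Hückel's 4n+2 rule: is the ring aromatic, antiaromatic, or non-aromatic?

Aromatic

All ring atoms are sp² and supply a p orbital to the ring (each doubly-bonded ring atom is sp² with one p-orbital electron; the pyrrole-type nitrogen donates its lone pair from the p orbital); the conjugation is uninterrupted.
Counting π electrons: 4 × 2 = 8 from the double-bond units + 2 from the NH atom = 10.
That gives a 4n+2 count (10, n = 2).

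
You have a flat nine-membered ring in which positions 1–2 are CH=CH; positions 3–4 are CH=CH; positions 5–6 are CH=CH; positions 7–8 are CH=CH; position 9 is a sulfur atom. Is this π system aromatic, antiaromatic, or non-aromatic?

All ring atoms are sp² and supply a p orbital to the ring (every atom in a ring double bond is sp² and brings one electron to the p orbital; the sulfur donates one lone pair from its p orbital); the conjugation is uninterrupted.
Counting π electrons: 4 × 2 = 8 from the double-bond units + 2 from the S atom = 10.
Since 10 = 4·2 + 2, the ring meets the 4n+2 criterion.

Aromatic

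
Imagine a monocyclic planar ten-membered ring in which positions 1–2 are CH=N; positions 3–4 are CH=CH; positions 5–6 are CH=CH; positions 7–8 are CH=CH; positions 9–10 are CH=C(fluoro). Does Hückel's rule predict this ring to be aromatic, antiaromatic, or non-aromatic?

Aromatic

The p orbitals form a continuous loop: the double-bond atoms are sp², each contributing one p electron; each =N– nitrogen is pyridine-type (lone pair in the sp² plane, one electron in the p orbital). The ring is fully conjugated.
Adding the contributions, 5 × 2 = 10 from the 5 double-bond units.
10 = 4(2) + 2, which satisfies Hückel's 4n+2 rule.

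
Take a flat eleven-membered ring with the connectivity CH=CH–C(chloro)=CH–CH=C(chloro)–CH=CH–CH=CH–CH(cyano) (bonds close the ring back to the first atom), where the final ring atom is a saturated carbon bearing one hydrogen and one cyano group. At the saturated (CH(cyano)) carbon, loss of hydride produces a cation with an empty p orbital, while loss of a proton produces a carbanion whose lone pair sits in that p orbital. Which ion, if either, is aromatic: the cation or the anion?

In either ion the ring is fully conjugated: every atom, including the new sp² carbon, supplies a p orbital.
Cation: 5 × 2 + 0 = 10 π electrons → 4(2)+2, aromatic.
Anion: 5 × 2 + 2 = 12 π electrons → 4(3), antiaromatic.

The cation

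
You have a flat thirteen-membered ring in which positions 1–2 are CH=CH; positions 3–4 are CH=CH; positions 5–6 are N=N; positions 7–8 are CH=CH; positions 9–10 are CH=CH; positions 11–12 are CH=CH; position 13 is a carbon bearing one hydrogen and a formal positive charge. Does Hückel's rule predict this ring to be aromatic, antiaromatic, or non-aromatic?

Antiaromatic

The p orbitals form a continuous loop: every atom in a ring double bond is sp² and brings one electron to the p orbital; each sp² =N– keeps its lone pair in-plane and puts one electron into the π system; the carbocation has an empty p orbital. The ring is fully conjugated.
Adding the contributions, 6 × 2 = 12 from the double-bond units + 0 from the CH(+) atom = 12.
12 is a 4n count (n = 3), so the planar conjugated ring is antiaromatic.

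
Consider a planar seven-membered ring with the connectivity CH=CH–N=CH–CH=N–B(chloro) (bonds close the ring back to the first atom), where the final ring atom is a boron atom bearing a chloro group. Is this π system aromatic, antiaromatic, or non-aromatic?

Every ring atom contributes a p orbital perpendicular to the ring (every atom in a ring double bond is sp² and brings one electron to the p orbital; the doubly-bonded nitrogens are pyridine-type — their lone pairs lie in the ring plane, leaving one electron in the p orbital; the boron has an empty p orbital), so the π system is cyclic and fully conjugated.
π-electron count: 3 × 2 = 6 from the double-bond units + 0 from the B(chloro) atom = 6.
That gives a 4n+2 count (6, n = 1).

Aromatic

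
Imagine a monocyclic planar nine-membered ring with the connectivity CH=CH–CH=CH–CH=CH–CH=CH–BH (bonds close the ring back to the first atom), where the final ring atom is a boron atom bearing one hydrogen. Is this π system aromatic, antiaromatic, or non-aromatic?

The p orbitals form a continuous loop: every atom in a ring double bond is sp² and brings one electron to the p orbital; the boron has an empty p orbital. The ring is fully conjugated.
π-electron count: 4 × 2 = 8 from the double-bond units + 0 from the BH atom = 8.
With 8 = 4·2 π electrons, Hückel's rule classifies the planar ring as antiaromatic.

Antiaromatic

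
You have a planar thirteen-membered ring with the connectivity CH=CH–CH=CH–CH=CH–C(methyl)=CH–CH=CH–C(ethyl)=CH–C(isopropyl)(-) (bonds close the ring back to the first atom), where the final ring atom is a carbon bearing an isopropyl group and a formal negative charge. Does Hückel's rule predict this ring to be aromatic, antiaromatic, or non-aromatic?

Aromatic

All ring atoms are sp² and supply a p orbital to the ring (every atom in a ring double bond is sp² and brings one electron to the p orbital; the carbanion's lone pair occupies the p orbital); the conjugation is uninterrupted.
Adding the contributions, 6 × 2 = 12 from the double-bond units + 2 from the C(isopropyl)(-) atom = 14.
14 = 4(3) + 2, which satisfies Hückel's 4n+2 rule.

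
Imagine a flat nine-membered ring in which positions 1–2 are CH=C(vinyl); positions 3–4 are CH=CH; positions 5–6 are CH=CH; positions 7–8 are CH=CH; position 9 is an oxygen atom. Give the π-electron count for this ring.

10

Check conjugation: each doubly-bonded ring atom is sp² with one p-orbital electron; the oxygen donates one lone pair from its p orbital — every position has a p orbital, so the cyclic π system is continuous.
Tallying contributions gives 4 × 2 = 8 from the double-bond units + 2 from the O atom = 10.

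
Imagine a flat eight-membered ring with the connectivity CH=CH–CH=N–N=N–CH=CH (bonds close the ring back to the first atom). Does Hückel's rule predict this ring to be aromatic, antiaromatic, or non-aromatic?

Antiaromatic

Check conjugation: each doubly-bonded ring atom is sp² with one p-orbital electron; the doubly-bonded nitrogens are pyridine-type — their lone pairs lie in the ring plane, leaving one electron in the p orbital — every position has a p orbital, so the cyclic π system is continuous.
Tallying contributions gives 4 × 2 = 8 from the 4 double-bond units.
A 4n π count (8, n = 2) in a planar conjugated ring means antiaromatic.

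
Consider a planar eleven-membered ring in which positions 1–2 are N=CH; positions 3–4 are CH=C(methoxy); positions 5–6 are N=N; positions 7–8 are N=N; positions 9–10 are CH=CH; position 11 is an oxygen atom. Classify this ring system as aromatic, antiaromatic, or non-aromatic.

Antiaromatic

All ring atoms are sp² and supply a p orbital to the ring (every atom in a ring double bond is sp² and brings one electron to the p orbital; each sp² =N– keeps its lone pair in-plane and puts one electron into the π system; the oxygen donates one lone pair from its p orbital); the conjugation is uninterrupted.
π-electron count: 5 × 2 = 10 from the double-bond units + 2 from the O atom = 12.
With 12 = 4·3 π electrons, Hückel's rule classifies the planar ring as antiaromatic.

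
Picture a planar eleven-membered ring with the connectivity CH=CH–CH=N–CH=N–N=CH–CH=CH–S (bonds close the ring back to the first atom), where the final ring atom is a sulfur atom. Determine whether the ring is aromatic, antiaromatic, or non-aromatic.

All ring atoms are sp² and supply a p orbital to the ring (each doubly-bonded ring atom is sp² with one p-orbital electron; the doubly-bonded nitrogens are pyridine-type — their lone pairs lie in the ring plane, leaving one electron in the p orbital; the sulfur donates one lone pair from its p orbital); the conjugation is uninterrupted.
Tallying contributions gives 5 × 2 = 10 from the double-bond units + 2 from the S atom = 12.
12 = 4(3); a planar, fully conjugated 4n system is antiaromatic.

Antiaromatic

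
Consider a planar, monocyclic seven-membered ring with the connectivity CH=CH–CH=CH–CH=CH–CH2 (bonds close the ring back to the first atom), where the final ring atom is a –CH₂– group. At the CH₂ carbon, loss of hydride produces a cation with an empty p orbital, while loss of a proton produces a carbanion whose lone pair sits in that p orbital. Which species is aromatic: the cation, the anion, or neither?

The cation

Once that carbon is sp², every ring atom has a p orbital and both ions are fully conjugated.
Cation: 3 × 2 + 0 = 6 π electrons → 4(1)+2, aromatic.
Anion: 3 × 2 + 2 = 8 π electrons → 4(2), antiaromatic.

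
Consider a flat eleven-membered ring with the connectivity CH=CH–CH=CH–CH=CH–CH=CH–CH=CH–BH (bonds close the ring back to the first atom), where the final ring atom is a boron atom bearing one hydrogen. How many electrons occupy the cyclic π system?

10

The p orbitals form a continuous loop: the double-bond atoms are sp², each contributing one p electron; the boron has an empty p orbital. The ring is fully conjugated.
Adding the contributions, 5 × 2 = 10 from the double-bond units + 0 from the BH atom = 10.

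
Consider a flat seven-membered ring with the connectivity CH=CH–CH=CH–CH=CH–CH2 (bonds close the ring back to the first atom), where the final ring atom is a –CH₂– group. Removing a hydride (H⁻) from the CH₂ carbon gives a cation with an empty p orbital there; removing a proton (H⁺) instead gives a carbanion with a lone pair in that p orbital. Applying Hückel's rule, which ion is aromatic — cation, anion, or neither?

In either ion the ring is fully conjugated: every atom, including the new sp² carbon, supplies a p orbital.
Cation: 3 × 2 + 0 = 6 π electrons → 4(1)+2, aromatic.
Anion: 3 × 2 + 2 = 8 π electrons → 4(2), antiaromatic.

The cation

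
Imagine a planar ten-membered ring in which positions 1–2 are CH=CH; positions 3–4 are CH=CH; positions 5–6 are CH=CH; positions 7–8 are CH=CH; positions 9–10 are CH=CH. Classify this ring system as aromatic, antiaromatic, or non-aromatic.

Aromatic

The p orbitals form a continuous loop: every atom in a ring double bond is sp² and brings one electron to the p orbital. The ring is fully conjugated.
Adding the contributions, 5 × 2 = 10 from the 5 double-bond units.
10 = 4(2) + 2, which satisfies Hückel's 4n+2 rule.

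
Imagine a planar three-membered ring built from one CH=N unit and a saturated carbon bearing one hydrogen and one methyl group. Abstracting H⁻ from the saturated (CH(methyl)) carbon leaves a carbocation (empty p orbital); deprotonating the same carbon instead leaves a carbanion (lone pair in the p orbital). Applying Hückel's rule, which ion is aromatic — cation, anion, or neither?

Both ions have a continuous loop of p orbitals — each ring atom is sp².
Cation: 1 × 2 + 0 = 2 π electrons → 4(0)+2, aromatic.
Anion: 1 × 2 + 2 = 4 π electrons → 4(1), antiaromatic.

The cation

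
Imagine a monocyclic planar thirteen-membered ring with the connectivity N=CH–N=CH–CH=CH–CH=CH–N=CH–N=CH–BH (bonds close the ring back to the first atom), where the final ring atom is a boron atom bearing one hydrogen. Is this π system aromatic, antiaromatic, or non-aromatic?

The p orbitals form a continuous loop: each doubly-bonded ring atom is sp² with one p-orbital electron; each sp² =N– keeps its lone pair in-plane and puts one electron into the π system; the boron has an empty p orbital. The ring is fully conjugated.
Adding the contributions, 6 × 2 = 12 from the double-bond units + 0 from the BH atom = 12.
With 12 = 4·3 π electrons, Hückel's rule classifies the planar ring as antiaromatic.

Antiaromatic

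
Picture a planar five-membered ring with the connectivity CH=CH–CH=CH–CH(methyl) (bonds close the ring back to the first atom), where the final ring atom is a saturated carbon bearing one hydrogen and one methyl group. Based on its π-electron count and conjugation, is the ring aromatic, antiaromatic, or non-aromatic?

Non-aromatic

The CH(methyl) position has four σ bonds — that saturated carbon is sp³ and has no p orbital in the ring π system — so the cyclic conjugation is interrupted.
Broken conjugation rules out both aromaticity and antiaromaticity.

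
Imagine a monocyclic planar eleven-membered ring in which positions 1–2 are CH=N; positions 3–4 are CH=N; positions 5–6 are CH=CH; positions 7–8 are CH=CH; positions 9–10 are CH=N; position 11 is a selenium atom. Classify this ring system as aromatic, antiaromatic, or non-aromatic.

The p orbitals form a continuous loop: each doubly-bonded ring atom is sp² with one p-orbital electron; the doubly-bonded nitrogens are pyridine-type — their lone pairs lie in the ring plane, leaving one electron in the p orbital; the selenium donates one lone pair from its p orbital. The ring is fully conjugated.
Tallying contributions gives 5 × 2 = 10 from the double-bond units + 2 from the Se atom = 12.
With 12 = 4·3 π electrons, Hückel's rule classifies the planar ring as antiaromatic.

Antiaromatic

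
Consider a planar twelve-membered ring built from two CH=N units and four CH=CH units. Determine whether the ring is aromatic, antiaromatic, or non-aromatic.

Antiaromatic

Every ring atom contributes a p orbital perpendicular to the ring (the double-bond atoms are sp², each contributing one p electron; the doubly-bonded nitrogens are pyridine-type — their lone pairs lie in the ring plane, leaving one electron in the p orbital), so the π system is cyclic and fully conjugated.
π-electron count: 6 × 2 = 12 from the 6 double-bond units.
With 12 = 4·3 π electrons, Hückel's rule classifies the planar ring as antiaromatic.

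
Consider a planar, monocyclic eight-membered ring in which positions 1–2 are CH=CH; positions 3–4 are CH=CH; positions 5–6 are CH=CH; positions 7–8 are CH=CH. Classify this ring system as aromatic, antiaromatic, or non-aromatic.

Every ring atom contributes a p orbital perpendicular to the ring (every atom in a ring double bond is sp² and brings one electron to the p orbital), so the π system is cyclic and fully conjugated.
π-electron count: 4 × 2 = 8 from the 4 double-bond units.
8 = 4(2); a planar, fully conjugated 4n system is antiaromatic.

Antiaromatic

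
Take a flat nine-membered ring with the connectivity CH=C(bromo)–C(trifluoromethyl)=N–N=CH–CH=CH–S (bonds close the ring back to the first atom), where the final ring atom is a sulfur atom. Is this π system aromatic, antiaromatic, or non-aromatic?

The p orbitals form a continuous loop: every atom in a ring double bond is sp² and brings one electron to the p orbital; the doubly-bonded nitrogens are pyridine-type — their lone pairs lie in the ring plane, leaving one electron in the p orbital; the sulfur donates one lone pair from its p orbital. The ring is fully conjugated.
Adding the contributions, 4 × 2 = 8 from the double-bond units + 2 from the S atom = 10.
10 = 4(2) + 2, which satisfies Hückel's 4n+2 rule.

Aromatic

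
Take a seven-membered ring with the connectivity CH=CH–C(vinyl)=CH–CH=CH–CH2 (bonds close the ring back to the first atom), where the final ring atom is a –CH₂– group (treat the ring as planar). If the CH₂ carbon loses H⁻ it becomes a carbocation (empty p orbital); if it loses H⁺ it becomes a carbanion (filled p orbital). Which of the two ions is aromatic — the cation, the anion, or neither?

Once that carbon is sp², every ring atom has a p orbital and both ions are fully conjugated.
Cation: 3 × 2 + 0 = 6 π electrons → 4(1)+2, aromatic.
Anion: 3 × 2 + 2 = 8 π electrons → 4(2), antiaromatic.

The cation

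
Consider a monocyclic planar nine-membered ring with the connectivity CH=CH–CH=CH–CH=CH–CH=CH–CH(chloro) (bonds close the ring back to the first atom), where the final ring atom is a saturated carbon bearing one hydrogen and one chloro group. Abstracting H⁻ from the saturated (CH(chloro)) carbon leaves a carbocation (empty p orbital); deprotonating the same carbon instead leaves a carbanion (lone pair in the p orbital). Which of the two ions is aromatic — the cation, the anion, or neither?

The anion

In either ion the ring is fully conjugated: every atom, including the new sp² carbon, supplies a p orbital.
Cation: 4 × 2 + 0 = 8 π electrons → 4(2), antiaromatic.
Anion: 4 × 2 + 2 = 10 π electrons → 4(2)+2, aromatic.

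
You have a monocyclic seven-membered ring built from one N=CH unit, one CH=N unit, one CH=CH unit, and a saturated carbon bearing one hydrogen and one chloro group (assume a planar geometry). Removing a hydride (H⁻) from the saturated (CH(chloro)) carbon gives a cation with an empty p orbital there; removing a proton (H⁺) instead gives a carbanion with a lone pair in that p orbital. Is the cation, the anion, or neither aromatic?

The cation

Both ions have a continuous loop of p orbitals — each ring atom is sp².
Cation: 3 × 2 + 0 = 6 π electrons → 4(1)+2, aromatic.
Anion: 3 × 2 + 2 = 8 π electrons → 4(2), antiaromatic.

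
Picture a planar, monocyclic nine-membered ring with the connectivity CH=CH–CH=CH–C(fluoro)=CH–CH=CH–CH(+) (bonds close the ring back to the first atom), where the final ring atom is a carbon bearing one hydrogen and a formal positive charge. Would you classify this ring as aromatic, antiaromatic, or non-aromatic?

The p orbitals form a continuous loop: the double-bond atoms are sp², each contributing one p electron; the carbocation has an empty p orbital. The ring is fully conjugated.
Adding the contributions, 4 × 2 = 8 from the double-bond units + 0 from the CH(+) atom = 8.
A 4n π count (8, n = 2) in a planar conjugated ring means antiaromatic.

Antiaromatic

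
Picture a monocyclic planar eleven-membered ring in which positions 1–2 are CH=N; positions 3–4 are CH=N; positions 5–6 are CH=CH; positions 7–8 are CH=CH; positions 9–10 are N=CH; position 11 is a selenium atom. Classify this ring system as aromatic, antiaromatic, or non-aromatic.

The p orbitals form a continuous loop: every atom in a ring double bond is sp² and brings one electron to the p orbital; each sp² =N– keeps its lone pair in-plane and puts one electron into the π system; the selenium donates one lone pair from its p orbital. The ring is fully conjugated.
Tallying contributions gives 5 × 2 = 10 from the double-bond units + 2 from the Se atom = 12.
12 is a 4n count (n = 3), so the planar conjugated ring is antiaromatic.

Antiaromatic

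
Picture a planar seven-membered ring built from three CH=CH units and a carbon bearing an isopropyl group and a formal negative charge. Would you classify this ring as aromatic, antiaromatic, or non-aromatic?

Antiaromatic

Every ring atom contributes a p orbital perpendicular to the ring (the double-bond atoms are sp², each contributing one p electron; the carbanion's lone pair occupies the p orbital), so the π system is cyclic and fully conjugated.
Counting π electrons: 3 × 2 = 6 from the double-bond units + 2 from the C(isopropyl)(-) atom = 8.
8 is a 4n count (n = 2), so the planar conjugated ring is antiaromatic.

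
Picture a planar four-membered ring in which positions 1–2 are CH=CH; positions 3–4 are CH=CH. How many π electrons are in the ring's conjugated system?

4

Every ring atom contributes a p orbital perpendicular to the ring (every atom in a ring double bond is sp² and brings one electron to the p orbital), so the π system is cyclic and fully conjugated.
Adding the contributions, 2 × 2 = 4 from the 2 double-bond units.
(The species described is cyclobutadiene.)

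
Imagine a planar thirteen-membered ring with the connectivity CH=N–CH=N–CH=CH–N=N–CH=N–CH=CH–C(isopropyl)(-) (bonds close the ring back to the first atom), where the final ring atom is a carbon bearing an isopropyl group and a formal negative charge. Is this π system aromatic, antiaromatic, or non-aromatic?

Check conjugation: every atom in a ring double bond is sp² and brings one electron to the p orbital; each =N– nitrogen is pyridine-type (lone pair in the sp² plane, one electron in the p orbital); the carbanion's lone pair occupies the p orbital — every position has a p orbital, so the cyclic π system is continuous.
Adding the contributions, 6 × 2 = 12 from the double-bond units + 2 from the C(isopropyl)(-) atom = 14.
14 = 4(3) + 2, which satisfies Hückel's 4n+2 rule.

Aromatic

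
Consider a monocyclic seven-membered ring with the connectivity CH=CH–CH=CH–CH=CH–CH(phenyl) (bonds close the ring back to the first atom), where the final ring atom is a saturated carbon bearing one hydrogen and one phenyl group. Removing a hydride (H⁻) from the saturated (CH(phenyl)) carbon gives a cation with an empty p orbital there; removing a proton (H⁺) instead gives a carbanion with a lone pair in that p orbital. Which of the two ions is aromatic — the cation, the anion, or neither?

In either ion the ring is fully conjugated: every atom, including the new sp² carbon, supplies a p orbital.
Cation: 3 × 2 + 0 = 6 π electrons → 4(1)+2, aromatic.
Anion: 3 × 2 + 2 = 8 π electrons → 4(2), antiaromatic.

The cation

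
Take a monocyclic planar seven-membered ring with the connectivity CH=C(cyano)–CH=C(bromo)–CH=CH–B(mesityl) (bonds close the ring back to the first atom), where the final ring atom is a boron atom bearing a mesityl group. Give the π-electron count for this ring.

Every ring atom contributes a p orbital perpendicular to the ring (the double-bond atoms are sp², each contributing one p electron; the boron has an empty p orbital), so the π system is cyclic and fully conjugated.
Counting π electrons: 3 × 2 = 6 from the double-bond units + 0 from the B(mesityl) atom = 6.

6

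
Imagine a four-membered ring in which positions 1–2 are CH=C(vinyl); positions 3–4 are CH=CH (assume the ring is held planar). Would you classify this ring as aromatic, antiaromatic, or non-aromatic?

The p orbitals form a continuous loop: each doubly-bonded ring atom is sp² with one p-orbital electron. The ring is fully conjugated.
Tallying contributions gives 2 × 2 = 4 from the 2 double-bond units.
4 = 4(1); a planar, fully conjugated 4n system is antiaromatic.

Antiaromatic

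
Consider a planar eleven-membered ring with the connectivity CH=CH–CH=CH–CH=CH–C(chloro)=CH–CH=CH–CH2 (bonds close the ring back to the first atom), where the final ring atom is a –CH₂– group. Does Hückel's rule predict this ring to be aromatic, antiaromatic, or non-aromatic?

Non-aromatic

Because the tetrahedral CH₂ carbon is sp³ and has no p orbital in the ring π system at the CH2 position, the π system cannot extend all the way around the ring.
A ring that is not fully conjugated cannot be aromatic or antiaromatic regardless of its π-electron count.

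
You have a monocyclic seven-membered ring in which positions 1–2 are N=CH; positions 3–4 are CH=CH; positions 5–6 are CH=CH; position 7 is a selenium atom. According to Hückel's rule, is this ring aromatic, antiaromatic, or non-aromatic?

Antiaromatic

Check conjugation: every atom in a ring double bond is sp² and brings one electron to the p orbital; each sp² =N– keeps its lone pair in-plane and puts one electron into the π system; the selenium donates one lone pair from its p orbital — every position has a p orbital, so the cyclic π system is continuous.
Adding the contributions, 3 × 2 = 6 from the double-bond units + 2 from the Se atom = 8.
A 4n π count (8, n = 2) in a planar conjugated ring means antiaromatic.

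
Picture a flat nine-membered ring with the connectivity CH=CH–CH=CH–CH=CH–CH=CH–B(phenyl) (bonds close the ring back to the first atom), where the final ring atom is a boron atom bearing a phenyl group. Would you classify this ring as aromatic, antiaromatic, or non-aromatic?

Antiaromatic

Check conjugation: every atom in a ring double bond is sp² and brings one electron to the p orbital; the boron has an empty p orbital — every position has a p orbital, so the cyclic π system is continuous.
π-electron count: 4 × 2 = 8 from the double-bond units + 0 from the B(phenyl) atom = 8.
8 is a 4n count (n = 2), so the planar conjugated ring is antiaromatic.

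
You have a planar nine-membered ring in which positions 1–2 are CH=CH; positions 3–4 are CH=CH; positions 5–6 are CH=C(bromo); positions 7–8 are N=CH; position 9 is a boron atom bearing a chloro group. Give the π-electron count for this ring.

8

The p orbitals form a continuous loop: each doubly-bonded ring atom is sp² with one p-orbital electron; the doubly-bonded nitrogens are pyridine-type — their lone pairs lie in the ring plane, leaving one electron in the p orbital; the boron has an empty p orbital. The ring is fully conjugated.
π-electron count: 4 × 2 = 8 from the double-bond units + 0 from the B(chloro) atom = 8.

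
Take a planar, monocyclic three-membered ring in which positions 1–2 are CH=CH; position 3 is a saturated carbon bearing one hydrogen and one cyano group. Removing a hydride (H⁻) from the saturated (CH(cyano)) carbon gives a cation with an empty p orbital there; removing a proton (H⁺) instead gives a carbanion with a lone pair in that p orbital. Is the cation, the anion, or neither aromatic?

In both ions every ring atom is sp² and contributes a p orbital, so both rings are fully conjugated.
Cation: 1 × 2 + 0 = 2 π electrons → 4(0)+2, aromatic.
Anion: 1 × 2 + 2 = 4 π electrons → 4(1), antiaromatic.

The cation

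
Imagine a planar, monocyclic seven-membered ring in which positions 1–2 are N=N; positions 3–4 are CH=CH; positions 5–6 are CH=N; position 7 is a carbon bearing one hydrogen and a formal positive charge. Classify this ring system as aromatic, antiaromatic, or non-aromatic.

Aromatic

All ring atoms are sp² and supply a p orbital to the ring (every atom in a ring double bond is sp² and brings one electron to the p orbital; each sp² =N– keeps its lone pair in-plane and puts one electron into the π system; the carbocation has an empty p orbital); the conjugation is uninterrupted.
Adding the contributions, 3 × 2 = 6 from the double-bond units + 0 from the CH(+) atom = 6.
Since 6 = 4·1 + 2, the ring meets the 4n+2 criterion.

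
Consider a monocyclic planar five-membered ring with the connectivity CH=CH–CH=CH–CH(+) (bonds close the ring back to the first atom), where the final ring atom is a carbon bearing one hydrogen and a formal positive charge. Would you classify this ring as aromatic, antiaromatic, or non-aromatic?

Check conjugation: every atom in a ring double bond is sp² and brings one electron to the p orbital; the carbocation has an empty p orbital — every position has a p orbital, so the cyclic π system is continuous.
Adding the contributions, 2 × 2 = 4 from the double-bond units + 0 from the CH(+) atom = 4.
A 4n π count (4, n = 1) in a planar conjugated ring means antiaromatic.
(This ring is the cyclopentadienyl cation.)

Antiaromatic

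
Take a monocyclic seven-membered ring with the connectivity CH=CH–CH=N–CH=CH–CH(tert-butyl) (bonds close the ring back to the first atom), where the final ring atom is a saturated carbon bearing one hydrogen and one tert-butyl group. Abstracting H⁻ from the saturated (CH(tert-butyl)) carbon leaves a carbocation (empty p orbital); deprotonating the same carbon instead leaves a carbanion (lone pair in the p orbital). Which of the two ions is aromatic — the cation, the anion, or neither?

The cation

In either ion the ring is fully conjugated: every atom, including the new sp² carbon, supplies a p orbital.
Cation: 3 × 2 + 0 = 6 π electrons → 4(1)+2, aromatic.
Anion: 3 × 2 + 2 = 8 π electrons → 4(2), antiaromatic.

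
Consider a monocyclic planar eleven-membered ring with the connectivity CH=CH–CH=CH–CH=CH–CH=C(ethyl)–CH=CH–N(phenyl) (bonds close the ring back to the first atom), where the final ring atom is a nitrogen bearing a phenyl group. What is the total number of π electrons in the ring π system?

12

The p orbitals form a continuous loop: every atom in a ring double bond is sp² and brings one electron to the p orbital; the pyrrole-type nitrogen donates its lone pair from the p orbital. The ring is fully conjugated.
Tallying contributions gives 5 × 2 = 10 from the double-bond units + 2 from the N(phenyl) atom = 12.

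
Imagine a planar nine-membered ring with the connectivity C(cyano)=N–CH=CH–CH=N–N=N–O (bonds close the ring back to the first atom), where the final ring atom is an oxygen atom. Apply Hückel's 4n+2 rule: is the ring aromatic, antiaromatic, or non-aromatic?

Aromatic

The p orbitals form a continuous loop: each doubly-bonded ring atom is sp² with one p-orbital electron; each sp² =N– keeps its lone pair in-plane and puts one electron into the π system; the oxygen donates one lone pair from its p orbital. The ring is fully conjugated.
Adding the contributions, 4 × 2 = 8 from the double-bond units + 2 from the O atom = 10.
That gives a 4n+2 count (10, n = 2).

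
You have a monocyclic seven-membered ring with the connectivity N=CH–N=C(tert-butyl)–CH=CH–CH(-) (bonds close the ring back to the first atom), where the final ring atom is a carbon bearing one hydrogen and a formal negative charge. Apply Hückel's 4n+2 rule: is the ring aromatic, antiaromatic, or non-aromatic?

Every ring atom contributes a p orbital perpendicular to the ring (the double-bond atoms are sp², each contributing one p electron; the doubly-bonded nitrogens are pyridine-type — their lone pairs lie in the ring plane, leaving one electron in the p orbital; the carbanion's lone pair occupies the p orbital), so the π system is cyclic and fully conjugated.
Adding the contributions, 3 × 2 = 6 from the double-bond units + 2 from the CH(-) atom = 8.
8 is a 4n count (n = 2), so the planar conjugated ring is antiaromatic.

Antiaromatic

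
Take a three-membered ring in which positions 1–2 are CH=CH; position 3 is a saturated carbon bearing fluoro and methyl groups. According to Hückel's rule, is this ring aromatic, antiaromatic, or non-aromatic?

The C(fluoro)(methyl) carbon is saturated: that saturated carbon is sp³ and has no p orbital in the ring π system. Conjugation is not continuous around the ring.
A ring that is not fully conjugated cannot be aromatic or antiaromatic regardless of its π-electron count.

Non-aromatic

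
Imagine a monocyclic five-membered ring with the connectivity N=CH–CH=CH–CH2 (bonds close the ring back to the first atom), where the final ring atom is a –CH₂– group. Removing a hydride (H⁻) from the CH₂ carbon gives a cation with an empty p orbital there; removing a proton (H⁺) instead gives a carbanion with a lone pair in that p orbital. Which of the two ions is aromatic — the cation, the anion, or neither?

The anion

In either ion the ring is fully conjugated: every atom, including the new sp² carbon, supplies a p orbital.
Cation: 2 × 2 + 0 = 4 π electrons → 4(1), antiaromatic.
Anion: 2 × 2 + 2 = 6 π electrons → 4(1)+2, aromatic.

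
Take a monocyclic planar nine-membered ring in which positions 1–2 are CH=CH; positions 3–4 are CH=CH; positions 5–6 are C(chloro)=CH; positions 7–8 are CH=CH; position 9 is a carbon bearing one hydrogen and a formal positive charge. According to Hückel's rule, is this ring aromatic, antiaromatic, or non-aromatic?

Antiaromatic

The p orbitals form a continuous loop: each doubly-bonded ring atom is sp² with one p-orbital electron; the carbocation has an empty p orbital. The ring is fully conjugated.
π-electron count: 4 × 2 = 8 from the double-bond units + 0 from the CH(+) atom = 8.
8 is a 4n count (n = 2), so the planar conjugated ring is antiaromatic.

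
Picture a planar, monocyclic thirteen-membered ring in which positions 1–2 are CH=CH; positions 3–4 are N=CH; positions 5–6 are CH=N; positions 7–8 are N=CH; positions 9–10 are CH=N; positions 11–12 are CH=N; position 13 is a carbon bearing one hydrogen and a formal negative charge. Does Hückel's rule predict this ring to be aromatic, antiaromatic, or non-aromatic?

Aromatic

Check conjugation: each doubly-bonded ring atom is sp² with one p-orbital electron; each =N– nitrogen is pyridine-type (lone pair in the sp² plane, one electron in the p orbital); the carbanion's lone pair occupies the p orbital — every position has a p orbital, so the cyclic π system is continuous.
Adding the contributions, 6 × 2 = 12 from the double-bond units + 2 from the CH(-) atom = 14.
That gives a 4n+2 count (14, n = 3).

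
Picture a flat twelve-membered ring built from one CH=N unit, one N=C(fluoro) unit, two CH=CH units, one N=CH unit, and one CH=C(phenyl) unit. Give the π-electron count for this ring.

12

Every ring atom contributes a p orbital perpendicular to the ring (the double-bond atoms are sp², each contributing one p electron; each sp² =N– keeps its lone pair in-plane and puts one electron into the π system), so the π system is cyclic and fully conjugated.
Counting π electrons: 6 × 2 = 12 from the 6 double-bond units.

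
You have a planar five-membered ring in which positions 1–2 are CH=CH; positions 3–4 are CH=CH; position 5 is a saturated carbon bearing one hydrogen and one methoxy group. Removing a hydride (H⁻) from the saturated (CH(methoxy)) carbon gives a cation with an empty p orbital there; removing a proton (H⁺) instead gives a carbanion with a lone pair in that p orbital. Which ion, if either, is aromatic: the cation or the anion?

The anion

In either ion the ring is fully conjugated: every atom, including the new sp² carbon, supplies a p orbital.
Cation: 2 × 2 + 0 = 4 π electrons → 4(1), antiaromatic.
Anion: 2 × 2 + 2 = 6 π electrons → 4(1)+2, aromatic.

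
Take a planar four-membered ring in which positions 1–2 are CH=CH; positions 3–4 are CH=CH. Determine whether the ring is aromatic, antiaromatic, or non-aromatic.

Antiaromatic

All ring atoms are sp² and supply a p orbital to the ring (every atom in a ring double bond is sp² and brings one electron to the p orbital); the conjugation is uninterrupted.
π-electron count: 2 × 2 = 4 from the 2 double-bond units.
4 is a 4n count (n = 1), so the planar conjugated ring is antiaromatic.
(The species described is cyclobutadiene.)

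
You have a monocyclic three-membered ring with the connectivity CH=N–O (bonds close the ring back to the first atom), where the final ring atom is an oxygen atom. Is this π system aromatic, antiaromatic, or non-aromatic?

Antiaromatic

Every ring atom contributes a p orbital perpendicular to the ring (the double-bond atoms are sp², each contributing one p electron; each sp² =N– keeps its lone pair in-plane and puts one electron into the π system; the oxygen donates one lone pair from its p orbital), so the π system is cyclic and fully conjugated.
Tallying contributions gives 1 × 2 = 2 from the double-bond unit + 2 from the O atom = 4.
4 is a 4n count (n = 1), so the planar conjugated ring is antiaromatic.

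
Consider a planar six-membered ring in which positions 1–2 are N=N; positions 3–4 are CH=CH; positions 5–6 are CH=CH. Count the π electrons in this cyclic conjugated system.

6

All ring atoms are sp² and supply a p orbital to the ring (each doubly-bonded ring atom is sp² with one p-orbital electron; each sp² =N– keeps its lone pair in-plane and puts one electron into the π system); the conjugation is uninterrupted.
Tallying contributions gives 3 × 2 = 6 from the 3 double-bond units.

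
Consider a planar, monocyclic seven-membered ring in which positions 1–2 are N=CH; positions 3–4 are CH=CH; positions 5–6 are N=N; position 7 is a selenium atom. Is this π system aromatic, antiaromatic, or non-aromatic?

All ring atoms are sp² and supply a p orbital to the ring (each doubly-bonded ring atom is sp² with one p-orbital electron; the doubly-bonded nitrogens are pyridine-type — their lone pairs lie in the ring plane, leaving one electron in the p orbital; the selenium donates one lone pair from its p orbital); the conjugation is uninterrupted.
π-electron count: 3 × 2 = 6 from the double-bond units + 2 from the Se atom = 8.
8 = 4(2); a planar, fully conjugated 4n system is antiaromatic.

Antiaromatic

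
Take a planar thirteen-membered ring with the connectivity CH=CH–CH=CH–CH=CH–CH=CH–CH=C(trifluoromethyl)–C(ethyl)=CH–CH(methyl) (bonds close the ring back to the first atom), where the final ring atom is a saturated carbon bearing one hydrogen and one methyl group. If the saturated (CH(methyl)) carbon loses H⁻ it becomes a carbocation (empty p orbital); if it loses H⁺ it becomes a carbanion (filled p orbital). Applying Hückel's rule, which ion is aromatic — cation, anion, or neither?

The anion

Once that carbon is sp², every ring atom has a p orbital and both ions are fully conjugated.
Cation: 6 × 2 + 0 = 12 π electrons → 4(3), antiaromatic.
Anion: 6 × 2 + 2 = 14 π electrons → 4(3)+2, aromatic.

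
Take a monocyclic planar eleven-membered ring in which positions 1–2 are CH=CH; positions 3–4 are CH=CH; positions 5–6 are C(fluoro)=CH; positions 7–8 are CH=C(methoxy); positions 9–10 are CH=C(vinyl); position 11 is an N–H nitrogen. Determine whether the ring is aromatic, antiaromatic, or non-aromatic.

Check conjugation: every atom in a ring double bond is sp² and brings one electron to the p orbital; the pyrrole-type nitrogen donates its lone pair from the p orbital — every position has a p orbital, so the cyclic π system is continuous.
π-electron count: 5 × 2 = 10 from the double-bond units + 2 from the NH atom = 12.
With 12 = 4·3 π electrons, Hückel's rule classifies the planar ring as antiaromatic.

Antiaromatic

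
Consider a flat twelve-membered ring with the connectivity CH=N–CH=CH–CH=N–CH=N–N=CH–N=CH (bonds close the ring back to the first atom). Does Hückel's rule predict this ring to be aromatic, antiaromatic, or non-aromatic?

Antiaromatic

Check conjugation: every atom in a ring double bond is sp² and brings one electron to the p orbital; each =N– nitrogen is pyridine-type (lone pair in the sp² plane, one electron in the p orbital) — every position has a p orbital, so the cyclic π system is continuous.
π-electron count: 6 × 2 = 12 from the 6 double-bond units.
With 12 = 4·3 π electrons, Hückel's rule classifies the planar ring as antiaromatic.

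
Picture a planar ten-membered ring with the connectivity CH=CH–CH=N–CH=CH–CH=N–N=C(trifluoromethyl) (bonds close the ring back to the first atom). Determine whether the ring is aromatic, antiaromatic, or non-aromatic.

Aromatic

Check conjugation: the double-bond atoms are sp², each contributing one p electron; each sp² =N– keeps its lone pair in-plane and puts one electron into the π system — every position has a p orbital, so the cyclic π system is continuous.
Adding the contributions, 5 × 2 = 10 from the 5 double-bond units.
Since 10 = 4·2 + 2, the ring meets the 4n+2 criterion.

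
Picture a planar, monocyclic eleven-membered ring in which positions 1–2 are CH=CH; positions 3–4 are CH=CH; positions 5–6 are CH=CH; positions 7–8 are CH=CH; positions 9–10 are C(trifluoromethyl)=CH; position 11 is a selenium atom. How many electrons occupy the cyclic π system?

12

Every ring atom contributes a p orbital perpendicular to the ring (every atom in a ring double bond is sp² and brings one electron to the p orbital; the selenium donates one lone pair from its p orbital), so the π system is cyclic and fully conjugated.
Tallying contributions gives 5 × 2 = 10 from the double-bond units + 2 from the Se atom = 12.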